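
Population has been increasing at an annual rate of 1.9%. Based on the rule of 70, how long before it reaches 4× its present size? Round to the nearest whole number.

Doubling time ≈ 70/1.9 = 36.84 years.
4× is 2 doublings, so 2 × 36.84 ≈ 74 years.

around 74 years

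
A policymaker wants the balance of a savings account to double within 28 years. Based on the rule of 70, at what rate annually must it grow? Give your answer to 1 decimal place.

around 2.5% annually

70 / 28 ≈ 2.50, so about 2.5% annually.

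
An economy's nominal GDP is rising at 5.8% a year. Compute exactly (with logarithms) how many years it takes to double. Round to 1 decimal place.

t = ln(2) / ln(1 + 0.058) = 0.6931 / 0.056380 ≈ 12.29.

12.3 years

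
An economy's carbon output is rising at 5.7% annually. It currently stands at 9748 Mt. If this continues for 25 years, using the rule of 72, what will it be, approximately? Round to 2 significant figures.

38000 Mt

Doubling time ≈ 72/5.7 = 12.63 years.
25 years is 25/12.63 ≈ 1.98 doublings, a factor of 2^1.98 ≈ 3.94.
9748 × 3.94 ≈ 38000 Mt.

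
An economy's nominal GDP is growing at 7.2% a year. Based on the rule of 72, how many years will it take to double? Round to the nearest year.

72/7.2 ≈ 10.00, so it doubles roughly every 10 years.

around 10 years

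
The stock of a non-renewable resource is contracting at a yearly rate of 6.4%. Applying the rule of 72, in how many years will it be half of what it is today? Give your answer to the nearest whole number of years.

The rule works in reverse for decay: 72/6.4 ≈ 11.25 years to halve.

11 years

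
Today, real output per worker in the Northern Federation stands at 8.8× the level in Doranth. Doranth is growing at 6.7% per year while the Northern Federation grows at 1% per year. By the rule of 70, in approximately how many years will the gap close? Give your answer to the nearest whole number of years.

Doranth gains on the Northern Federation at 6.7% − 1% = 5.7 points a year.
At that relative rate the gap halves every 70/5.7 ≈ 12.28 years.
An 8.8× gap takes log₂(8.8) ≈ 3.14 halvings to close: 3.14 × 12.28 ≈ 39 years.

39 years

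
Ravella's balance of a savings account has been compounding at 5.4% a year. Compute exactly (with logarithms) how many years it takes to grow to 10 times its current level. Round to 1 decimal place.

43.8 years

t = ln(10) / ln(1 + 0.054) = 2.3026 / 0.052592 ≈ 43.78.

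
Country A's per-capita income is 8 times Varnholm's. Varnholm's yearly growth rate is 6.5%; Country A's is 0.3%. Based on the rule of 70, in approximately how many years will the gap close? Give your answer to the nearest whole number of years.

The growth-rate gap is 6.5% − 0.3% = 6.2 percentage points.
So the ratio between them halves every 70/6.2 ≈ 11.29 years.
An 8 times gap closes after 3 halvings: 3 × 11.29 ≈ 34 years.

roughly 34 years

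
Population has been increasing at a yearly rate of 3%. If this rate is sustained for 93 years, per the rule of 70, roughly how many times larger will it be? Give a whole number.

Doubling time ≈ 70/3 = 23.33 years.
93/23.33 ≈ 4 doublings, so about 2^4 = 16×.

about 16 times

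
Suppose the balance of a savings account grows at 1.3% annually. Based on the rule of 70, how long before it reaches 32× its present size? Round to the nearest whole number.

At 1.3% it doubles every 70/1.3 ≈ 53.85 years.
Getting to 32× needs 5 doublings: 5 × 53.85 ≈ 269 years.

around 269 years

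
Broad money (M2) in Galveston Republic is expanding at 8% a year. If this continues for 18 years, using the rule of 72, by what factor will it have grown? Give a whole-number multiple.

approximately 4 times

At 8% one doubling takes ≈ 9.00 years; 18 years is 2 of them, so ×4.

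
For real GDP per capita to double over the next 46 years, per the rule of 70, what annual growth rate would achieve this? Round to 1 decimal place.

roughly 1.5% a year

70 / 46 ≈ 1.52, so about 1.5% a year.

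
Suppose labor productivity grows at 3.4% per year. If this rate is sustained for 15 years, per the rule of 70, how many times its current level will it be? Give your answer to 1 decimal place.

Doubles every ≈ 20.59 years (70/3.4).
15 years is 0.73 doublings; 2^0.73 ≈ 1.7×.

approximately 1.7 times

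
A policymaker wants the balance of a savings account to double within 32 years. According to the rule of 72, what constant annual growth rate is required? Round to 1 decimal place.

72 / 32 ≈ 2.25, so about 2.3% a year.

around 2.3%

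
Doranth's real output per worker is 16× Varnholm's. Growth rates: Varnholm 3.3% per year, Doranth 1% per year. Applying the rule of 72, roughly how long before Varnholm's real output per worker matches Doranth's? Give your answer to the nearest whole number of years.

Varnholm gains on Doranth at 3.3% − 1% = 2.3 points a year.
At that relative rate the gap halves every 72/2.3 ≈ 31.30 years.
A 16× gap closes after 4 halvings: 4 × 31.30 ≈ 125 years.

about 125 years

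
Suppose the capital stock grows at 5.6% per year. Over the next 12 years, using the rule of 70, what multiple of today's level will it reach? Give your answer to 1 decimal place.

≈ 1.9 times

Doubling time ≈ 70/5.6 = 12.50 years.
12 years / 12.50 ≈ 0.96 doublings → factor 2^0.96 ≈ 1.9.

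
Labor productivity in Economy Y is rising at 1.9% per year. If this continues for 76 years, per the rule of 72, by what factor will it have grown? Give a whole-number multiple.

about 4 times

72/1.9 ≈ 37.89 years per doubling.
76 years fits 2 doublings: 2^2 = 4.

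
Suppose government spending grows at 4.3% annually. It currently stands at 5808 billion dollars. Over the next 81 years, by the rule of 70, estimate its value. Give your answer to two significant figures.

It doubles every 70/4.3 ≈ 16.28 years, so 81 years is 4.98 doublings.
2^4.98 ≈ 31.56; 5808 × 31.56 ≈ 180000 billion dollars.

around 180000 billion dollars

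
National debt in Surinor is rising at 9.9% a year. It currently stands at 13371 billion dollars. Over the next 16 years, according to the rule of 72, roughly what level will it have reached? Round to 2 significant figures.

roughly 61000 billion dollars

Doubling time ≈ 72/9.9 = 7.27 years.
16 years is 16/7.27 ≈ 2.20 doublings, a factor of 2^2.20 ≈ 4.59.
13371 × 4.59 ≈ 61000 billion dollars.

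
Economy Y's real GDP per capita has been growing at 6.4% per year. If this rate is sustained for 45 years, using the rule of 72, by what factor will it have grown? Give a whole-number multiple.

16 times

At 6.4% one doubling takes ≈ 11.25 years; 45 years is 4 of them, so ×16.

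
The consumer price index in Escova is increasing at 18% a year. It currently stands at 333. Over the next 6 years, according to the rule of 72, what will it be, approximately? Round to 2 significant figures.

about 940

It doubles every 72/18 ≈ 4.00 years, so 6 years is 1.50 doublings.
2^1.50 ≈ 2.83; 333 × 2.83 ≈ 940.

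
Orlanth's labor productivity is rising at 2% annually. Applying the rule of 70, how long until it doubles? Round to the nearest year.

around 35 years

At 2%, doubling takes about 70/2 = 35.00 years.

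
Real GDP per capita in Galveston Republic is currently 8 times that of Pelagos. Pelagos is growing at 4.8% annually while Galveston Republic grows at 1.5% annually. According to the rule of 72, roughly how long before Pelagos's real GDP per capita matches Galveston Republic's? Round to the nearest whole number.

What matters is the difference: 3.3 pp.
Rule of 72 on the gap: the ratio halves every 72/3.3 ≈ 21.82 years.
An 8 times gap closes after 3 halvings: 3 × 21.82 ≈ 65 years.

approximately 65 years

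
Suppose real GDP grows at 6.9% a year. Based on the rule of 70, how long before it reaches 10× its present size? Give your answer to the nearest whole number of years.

roughly 34 years

At 6.9% it doubles every 70/6.9 ≈ 10.14 years.
Reaching 10× takes log₂(10) ≈ 3.32 doublings.
3.32 × 10.14 ≈ 34 years.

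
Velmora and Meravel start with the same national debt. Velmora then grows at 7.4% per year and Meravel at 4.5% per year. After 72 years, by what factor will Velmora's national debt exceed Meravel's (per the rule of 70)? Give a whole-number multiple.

Rate gap = 7.4% − 4.5% = 2.9 points.
The ratio doubles every 70/2.9 ≈ 24.14 years.
72/24.14 ≈ 2.98 doublings → ratio ≈ 2^2.98 ≈ 8.

8 times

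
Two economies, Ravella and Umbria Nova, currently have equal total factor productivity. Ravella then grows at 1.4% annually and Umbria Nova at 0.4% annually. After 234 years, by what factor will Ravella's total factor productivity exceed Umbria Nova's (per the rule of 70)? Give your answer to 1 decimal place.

Ravella pulls ahead at 1 pp per year, so the ratio doubles every 70/1 ≈ 70.00 years.
In 234 years that's 3.34 doublings: 2^3.34 ≈ 10.1.

≈ 10.1 times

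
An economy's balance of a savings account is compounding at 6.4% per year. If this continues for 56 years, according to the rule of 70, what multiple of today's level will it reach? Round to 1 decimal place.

Doubles every ≈ 10.94 years (70/6.4).
56 years is 5.12 doublings; 2^5.12 ≈ 34.8×.

about 34.8 times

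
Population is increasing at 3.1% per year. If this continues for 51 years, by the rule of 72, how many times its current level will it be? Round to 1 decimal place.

Doubling time ≈ 72/3.1 = 23.23 years.
51 years / 23.23 ≈ 2.20 doublings → factor 2^2.20 ≈ 4.6.

roughly 4.6 times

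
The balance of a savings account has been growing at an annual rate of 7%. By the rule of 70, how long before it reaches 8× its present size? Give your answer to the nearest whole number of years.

One doubling takes 70/7 = 10.00 years.
Getting to 8× needs 3 doublings: 3 × 10.00 ≈ 30 years.

around 30 years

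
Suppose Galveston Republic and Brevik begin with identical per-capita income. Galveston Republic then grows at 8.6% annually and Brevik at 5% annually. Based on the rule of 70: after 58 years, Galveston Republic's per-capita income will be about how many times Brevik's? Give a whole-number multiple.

8 times

Galveston Republic pulls ahead at 3.6 pp per year, so the ratio doubles every 70/3.6 ≈ 19.44 years.
In 58 years that's 2.98 doublings: 2^2.98 ≈ 8.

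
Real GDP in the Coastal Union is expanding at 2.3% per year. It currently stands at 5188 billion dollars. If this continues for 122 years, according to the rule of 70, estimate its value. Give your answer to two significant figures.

Doubling time ≈ 70/2.3 = 30.43 years.
122 years is 122/30.43 ≈ 4.01 doublings, a factor of 2^4.01 ≈ 16.11.
5188 × 16.11 ≈ 84000 billion dollars.

approximately 84000 billion dollars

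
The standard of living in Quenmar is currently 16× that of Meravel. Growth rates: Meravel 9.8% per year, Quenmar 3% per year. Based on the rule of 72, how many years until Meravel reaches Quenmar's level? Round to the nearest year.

42 years

The growth-rate gap is 9.8% − 3% = 6.8 percentage points.
So the ratio between them halves every 72/6.8 ≈ 10.59 years.
A 16× gap closes after 4 halvings: 4 × 10.59 ≈ 42 years.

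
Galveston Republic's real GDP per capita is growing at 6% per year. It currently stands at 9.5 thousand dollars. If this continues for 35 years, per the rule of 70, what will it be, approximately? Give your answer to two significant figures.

Doubling time ≈ 70/6 = 11.67 years.
35 years is 35/11.67 ≈ 3.00 doublings, a factor of 2^3.00 ≈ 8.00.
9.5 × 8.00 ≈ 76 thousand dollars.

approximately 76 thousand dollars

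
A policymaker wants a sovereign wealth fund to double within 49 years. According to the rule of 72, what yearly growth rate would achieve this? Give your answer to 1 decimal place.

72 / 49 ≈ 1.47, so about 1.5% per year.

1.5%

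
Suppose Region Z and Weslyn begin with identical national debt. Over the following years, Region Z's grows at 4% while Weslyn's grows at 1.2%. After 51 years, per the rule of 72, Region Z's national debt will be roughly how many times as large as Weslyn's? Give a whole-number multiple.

Region Z pulls ahead at 2.8 pp per year, so the ratio doubles every 72/2.8 ≈ 25.71 years.
In 51 years that's 1.98 doublings: 2^1.98 ≈ 4.

4 times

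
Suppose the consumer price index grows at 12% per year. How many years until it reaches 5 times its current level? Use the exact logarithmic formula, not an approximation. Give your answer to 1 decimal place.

14.2 years

t = ln(5) / ln(1 + 0.12) = 1.6094 / 0.113329 ≈ 14.20.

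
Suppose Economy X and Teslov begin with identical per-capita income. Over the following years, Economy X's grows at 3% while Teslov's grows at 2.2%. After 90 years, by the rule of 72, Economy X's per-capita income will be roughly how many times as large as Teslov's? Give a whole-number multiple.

Rate gap = 3% − 2.2% = 0.8 points.
The ratio doubles every 72/0.8 ≈ 90.00 years.
90/90.00 ≈ 1.00 doublings → ratio ≈ 2^1.00 ≈ 2.

2 times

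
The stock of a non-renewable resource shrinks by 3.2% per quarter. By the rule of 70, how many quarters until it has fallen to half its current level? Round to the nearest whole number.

The rule works in reverse for decay: 70/3.2 ≈ 21.88 quarters to halve.

around 22 quarters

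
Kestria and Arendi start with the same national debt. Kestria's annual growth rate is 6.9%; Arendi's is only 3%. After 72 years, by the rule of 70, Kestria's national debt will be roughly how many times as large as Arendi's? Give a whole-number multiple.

approximately 16 times

Only the 3.9-point difference matters.
70/3.9 ≈ 17.95 years per doubling of the ratio; 72 years gives 4.01 doublings, so ≈ 16×.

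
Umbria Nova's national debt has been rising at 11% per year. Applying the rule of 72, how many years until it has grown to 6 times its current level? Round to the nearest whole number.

At 11% it doubles every 72/11 ≈ 6.55 years.
6× is log₂ 6 ≈ 2.58 doublings, so ≈ 2.58 × 6.55 = 17 years.

≈ 17 years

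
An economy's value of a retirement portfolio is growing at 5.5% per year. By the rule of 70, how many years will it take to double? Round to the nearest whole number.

13 years

At 5.5%, doubling takes about 70/5.5 = 12.73 years.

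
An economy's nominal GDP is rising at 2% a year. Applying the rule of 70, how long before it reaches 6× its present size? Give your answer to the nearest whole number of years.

≈ 90 years

One doubling takes 70/2 = 35.00 years.
6× is log₂ 6 ≈ 2.58 doublings, so ≈ 2.58 × 35.00 = 90 years.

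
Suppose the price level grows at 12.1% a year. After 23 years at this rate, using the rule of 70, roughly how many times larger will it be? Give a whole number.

70/12.1 ≈ 5.79 years per doubling.
23 years fits 4 doublings: 2^4 = 16.

around 16 times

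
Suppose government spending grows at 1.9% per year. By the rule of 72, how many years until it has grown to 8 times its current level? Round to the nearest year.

One doubling takes 72/1.9 = 37.89 years.
8 = 2^3, so 3 doublings → 114 years.

approximately 114 years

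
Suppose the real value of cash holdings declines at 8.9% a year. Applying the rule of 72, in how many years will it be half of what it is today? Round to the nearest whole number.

around 8 years

Halving time ≈ 72 / 8.9 = 8.09 → 8 years.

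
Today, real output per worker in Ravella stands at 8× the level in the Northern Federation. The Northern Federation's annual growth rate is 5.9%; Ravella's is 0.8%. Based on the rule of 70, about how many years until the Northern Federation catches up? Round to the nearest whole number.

41 years

The growth-rate gap is 5.9% − 0.8% = 5.1 percentage points.
So the ratio between them halves every 70/5.1 ≈ 13.73 years.
An 8× gap closes after 3 halvings: 3 × 13.73 ≈ 41 years.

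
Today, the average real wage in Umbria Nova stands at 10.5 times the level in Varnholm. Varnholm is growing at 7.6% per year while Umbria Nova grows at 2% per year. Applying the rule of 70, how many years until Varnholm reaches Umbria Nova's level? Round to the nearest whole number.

around 42 years

The growth-rate gap is 7.6% − 2% = 5.6 percentage points.
So the ratio between them halves every 70/5.6 ≈ 12.50 years.
A 10.5 times gap takes log₂(10.5) ≈ 3.39 halvings to close: 3.39 × 12.50 ≈ 42 years.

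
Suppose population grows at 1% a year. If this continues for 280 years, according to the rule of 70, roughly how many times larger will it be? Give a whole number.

16 times

Doubling time ≈ 70/1 = 70.00 years.
280/70.00 ≈ 4 doublings, so about 2^4 = 16×.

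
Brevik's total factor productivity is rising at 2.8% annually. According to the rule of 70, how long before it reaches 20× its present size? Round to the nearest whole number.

≈ 108 years

One doubling takes 70/2.8 = 25.00 years.
20× is log₂ 20 ≈ 4.32 doublings, so ≈ 4.32 × 25.00 = 108 years.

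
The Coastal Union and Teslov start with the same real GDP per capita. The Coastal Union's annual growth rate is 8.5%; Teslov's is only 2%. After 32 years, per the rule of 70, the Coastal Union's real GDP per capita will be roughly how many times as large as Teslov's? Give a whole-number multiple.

8 times

Only the 6.5-point difference matters.
70/6.5 ≈ 10.77 years per doubling of the ratio; 32 years gives 2.97 doublings, so ≈ 8×.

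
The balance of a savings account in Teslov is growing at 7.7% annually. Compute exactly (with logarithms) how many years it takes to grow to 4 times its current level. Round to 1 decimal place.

t = ln(4) / ln(1 + 0.077) = 1.3863 / 0.074179 ≈ 18.69.

18.7 years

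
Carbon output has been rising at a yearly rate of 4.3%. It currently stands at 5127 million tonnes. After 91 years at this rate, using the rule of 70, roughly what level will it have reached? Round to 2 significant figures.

Doubling time ≈ 70/4.3 = 16.28 years.
91 years is 91/16.28 ≈ 5.59 doublings, a factor of 2^5.59 ≈ 48.17.
5127 × 48.17 ≈ 250000 million tonnes.

approximately 250000 million tonnes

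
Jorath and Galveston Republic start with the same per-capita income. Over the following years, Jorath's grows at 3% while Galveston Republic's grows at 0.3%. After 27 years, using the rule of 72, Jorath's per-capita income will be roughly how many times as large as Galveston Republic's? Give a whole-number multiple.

Jorath pulls ahead at 2.7 pp per year, so the ratio doubles every 72/2.7 ≈ 26.67 years.
In 27 years that's 1.01 doublings: 2^1.01 ≈ 2.

around 2 times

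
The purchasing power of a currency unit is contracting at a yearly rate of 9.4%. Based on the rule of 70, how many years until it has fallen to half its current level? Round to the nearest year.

around 7 years

Halving time ≈ 70 / 9.4 = 7.45 → 7 years.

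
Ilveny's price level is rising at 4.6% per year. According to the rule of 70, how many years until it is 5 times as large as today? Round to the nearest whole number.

At 4.6% it doubles every 70/4.6 ≈ 15.22 years.
5× is log₂ 5 ≈ 2.32 doublings, so ≈ 2.32 × 15.22 = 35 years.

≈ 35 years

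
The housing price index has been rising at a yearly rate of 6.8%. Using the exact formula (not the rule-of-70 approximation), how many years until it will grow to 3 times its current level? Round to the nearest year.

t = ln(3) / ln(1 + 0.068) = 1.0986 / 0.065788 ≈ 16.70.
≈ 17 years.

17 years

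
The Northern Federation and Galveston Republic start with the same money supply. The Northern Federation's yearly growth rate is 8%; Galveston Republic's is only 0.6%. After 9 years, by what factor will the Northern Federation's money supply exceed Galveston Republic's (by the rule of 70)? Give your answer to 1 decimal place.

Rate gap = 8% − 0.6% = 7.4 points.
The ratio doubles every 70/7.4 ≈ 9.46 years.
9/9.46 ≈ 0.95 doublings → ratio ≈ 2^0.95 ≈ 1.9.

roughly 1.9 times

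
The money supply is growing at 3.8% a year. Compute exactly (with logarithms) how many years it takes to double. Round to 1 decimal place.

t = ln(2) / ln(1 + 0.038) = 0.6931 / 0.037296 ≈ 18.58.

18.6 years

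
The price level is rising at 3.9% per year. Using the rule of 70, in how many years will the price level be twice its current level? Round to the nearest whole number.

≈ 18 years

At 3.9%, doubling takes about 70/3.9 = 17.95 years.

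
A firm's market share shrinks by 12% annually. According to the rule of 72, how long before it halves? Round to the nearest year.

≈ 6 years

Halving time ≈ 72 / 12 = 6.00 → 6 years.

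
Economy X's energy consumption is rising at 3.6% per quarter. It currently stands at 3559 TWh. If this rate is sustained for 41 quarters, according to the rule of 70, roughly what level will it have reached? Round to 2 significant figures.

Doubling time ≈ 70/3.6 = 19.44 quarters.
41 quarters is 41/19.44 ≈ 2.11 doublings, a factor of 2^2.11 ≈ 4.32.
3559 × 4.32 ≈ 15000 TWh.

around 15000 TWh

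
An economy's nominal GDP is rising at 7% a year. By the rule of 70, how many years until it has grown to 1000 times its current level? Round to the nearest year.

Doubling time ≈ 70/7 = 10.00 years.
1000× is log₂ 1000 ≈ 9.97 doublings, so ≈ 9.97 × 10.00 = 100 years.

about 100 years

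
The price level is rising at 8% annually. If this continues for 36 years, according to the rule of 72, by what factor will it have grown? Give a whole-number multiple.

At 8% one doubling takes ≈ 9.00 years; 36 years is 4 of them, so ×16.

around 16 times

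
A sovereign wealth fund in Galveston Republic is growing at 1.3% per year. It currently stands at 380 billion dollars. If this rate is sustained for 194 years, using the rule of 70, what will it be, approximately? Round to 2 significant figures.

It doubles every 70/1.3 ≈ 53.85 years, so 194 years is 3.60 doublings.
2^3.60 ≈ 12.13; 380 × 12.13 ≈ 4600 billion dollars.

about 4600 billion dollars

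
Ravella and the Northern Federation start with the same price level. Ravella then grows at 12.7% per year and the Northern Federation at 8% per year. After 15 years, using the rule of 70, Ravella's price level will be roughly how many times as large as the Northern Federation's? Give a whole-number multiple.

Only the 4.7-point difference matters.
70/4.7 ≈ 14.89 years per doubling of the ratio; 15 years gives 1.01 doublings, so ≈ 2×.

around 2 times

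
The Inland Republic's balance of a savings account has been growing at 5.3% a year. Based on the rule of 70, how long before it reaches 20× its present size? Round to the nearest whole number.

One doubling takes 70/5.3 = 13.21 years.
20× is log₂ 20 ≈ 4.32 doublings, so ≈ 4.32 × 13.21 = 57 years.

≈ 57 years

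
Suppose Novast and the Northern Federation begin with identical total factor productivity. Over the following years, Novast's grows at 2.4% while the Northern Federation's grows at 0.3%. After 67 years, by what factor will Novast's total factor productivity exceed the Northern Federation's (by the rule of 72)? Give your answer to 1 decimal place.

Rate gap = 2.4% − 0.3% = 2.1 points.
The ratio doubles every 72/2.1 ≈ 34.29 years.
67/34.29 ≈ 1.95 doublings → ratio ≈ 2^1.95 ≈ 3.9.

about 3.9 times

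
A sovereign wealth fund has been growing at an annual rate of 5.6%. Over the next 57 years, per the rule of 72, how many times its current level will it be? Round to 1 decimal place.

Doubles every ≈ 12.86 years (72/5.6).
57 years is 4.43 doublings; 2^4.43 ≈ 21.6×.

around 21.6 times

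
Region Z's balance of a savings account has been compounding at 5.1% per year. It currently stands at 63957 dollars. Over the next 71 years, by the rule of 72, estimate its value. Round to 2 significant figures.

It doubles every 72/5.1 ≈ 14.12 years, so 71 years is 5.03 doublings.
2^5.03 ≈ 32.67; 63957 × 32.67 ≈ 2100000 dollars.

around 2100000 dollars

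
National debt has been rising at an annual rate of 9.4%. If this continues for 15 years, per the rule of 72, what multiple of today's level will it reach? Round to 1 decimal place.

roughly 3.9 times

Doubles every ≈ 7.66 years (72/9.4).
15 years is 1.96 doublings; 2^1.96 ≈ 3.9×.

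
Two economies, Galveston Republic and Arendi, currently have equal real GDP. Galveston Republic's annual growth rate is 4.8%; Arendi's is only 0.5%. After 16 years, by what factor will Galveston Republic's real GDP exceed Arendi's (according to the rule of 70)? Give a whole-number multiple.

around 2 times

Galveston Republic pulls ahead at 4.3 pp per year, so the ratio doubles every 70/4.3 ≈ 16.28 years.
In 16 years that's 0.98 doublings: 2^0.98 ≈ 2.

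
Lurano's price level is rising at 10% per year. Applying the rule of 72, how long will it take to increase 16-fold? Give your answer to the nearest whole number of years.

One doubling takes 72/10 = 7.20 years.
16 = 2^4, so 4 doublings → 29 years.

≈ 29 years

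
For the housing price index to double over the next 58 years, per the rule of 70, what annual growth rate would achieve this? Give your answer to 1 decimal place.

roughly 1.2%

70 / 58 ≈ 1.21, so about 1.2% a year.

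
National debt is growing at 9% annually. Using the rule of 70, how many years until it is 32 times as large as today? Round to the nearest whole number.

about 39 years

Doubling time ≈ 70/9 = 7.78 years.
Getting to 32× needs 5 doublings: 5 × 7.78 ≈ 39 years.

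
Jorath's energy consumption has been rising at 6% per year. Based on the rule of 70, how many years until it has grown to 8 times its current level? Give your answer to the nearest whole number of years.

≈ 35 years

Doubling time ≈ 70/6 = 11.67 years.
8× is 3 doublings, so 3 × 11.67 ≈ 35 years.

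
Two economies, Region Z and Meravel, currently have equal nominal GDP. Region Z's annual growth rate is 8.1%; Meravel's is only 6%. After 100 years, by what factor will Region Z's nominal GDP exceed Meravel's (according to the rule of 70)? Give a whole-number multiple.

Region Z pulls ahead at 2.1 pp per year, so the ratio doubles every 70/2.1 ≈ 33.33 years.
In 100 years that's 3.00 doublings: 2^3.00 ≈ 8.

8 times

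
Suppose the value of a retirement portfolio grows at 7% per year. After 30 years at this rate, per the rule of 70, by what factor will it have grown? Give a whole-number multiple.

Doubling time ≈ 70/7 = 10.00 years.
30/10.00 ≈ 3 doublings, so about 2^3 = 8×.

about 8 times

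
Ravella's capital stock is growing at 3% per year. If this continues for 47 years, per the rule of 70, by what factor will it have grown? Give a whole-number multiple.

≈ 4 times

70/3 ≈ 23.33 years per doubling.
47 years fits 2 doublings: 2^2 = 4.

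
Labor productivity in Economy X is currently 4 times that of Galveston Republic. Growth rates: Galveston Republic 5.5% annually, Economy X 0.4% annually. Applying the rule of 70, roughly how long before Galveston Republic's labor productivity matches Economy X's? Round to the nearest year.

≈ 27 years

What matters is the difference: 5.1 pp.
Rule of 70 on the gap: the ratio halves every 70/5.1 ≈ 13.73 years.
A 4 times gap closes after 2 halvings: 2 × 13.73 ≈ 27 years.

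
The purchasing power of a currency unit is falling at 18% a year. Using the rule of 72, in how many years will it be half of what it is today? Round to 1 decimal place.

approximately 4.0 years

Falling at 18%, it halves about every 72/18 = 4.00 years.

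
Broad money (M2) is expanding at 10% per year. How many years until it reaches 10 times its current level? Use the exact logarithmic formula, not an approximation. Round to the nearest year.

24 years

t = ln(10) / ln(1 + 0.1) = 2.3026 / 0.095310 ≈ 24.16.
≈ 24 years.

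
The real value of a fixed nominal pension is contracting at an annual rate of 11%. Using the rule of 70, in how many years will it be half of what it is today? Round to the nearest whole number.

Halving time ≈ 70 / 11 = 6.36 → 6 years.

approximately 6 years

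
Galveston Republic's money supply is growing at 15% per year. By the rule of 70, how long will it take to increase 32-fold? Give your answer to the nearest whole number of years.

At 15% it doubles every 70/15 ≈ 4.67 years.
32 = 2^5, so 5 doublings → 23 years.

approximately 23 years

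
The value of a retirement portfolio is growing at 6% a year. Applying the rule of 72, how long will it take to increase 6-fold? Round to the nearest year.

roughly 31 years

One doubling takes 72/6 = 12.00 years.
6× is log₂ 6 ≈ 2.58 doublings, so ≈ 2.58 × 12.00 = 31 years.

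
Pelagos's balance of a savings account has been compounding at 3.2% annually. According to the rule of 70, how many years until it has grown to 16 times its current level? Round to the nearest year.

Doubling time ≈ 70/3.2 = 21.88 years.
16 = 2^4, so 4 doublings → 88 years.

around 88 years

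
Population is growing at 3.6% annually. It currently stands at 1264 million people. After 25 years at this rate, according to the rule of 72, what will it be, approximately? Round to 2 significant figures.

Doubling time ≈ 72/3.6 = 20.00 years.
25 years is 25/20.00 ≈ 1.25 doublings, a factor of 2^1.25 ≈ 2.38.
1264 × 2.38 ≈ 3000 million people.

about 3000 million people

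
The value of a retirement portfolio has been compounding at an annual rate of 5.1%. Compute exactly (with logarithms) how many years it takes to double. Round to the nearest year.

14 years

t = ln(2) / ln(1 + 0.051) = 0.6931 / 0.049742 ≈ 13.93.
≈ 14 years.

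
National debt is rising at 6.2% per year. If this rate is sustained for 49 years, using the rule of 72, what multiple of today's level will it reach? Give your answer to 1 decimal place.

Doubling time ≈ 72/6.2 = 11.61 years.
49 years / 11.61 ≈ 4.22 doublings → factor 2^4.22 ≈ 18.6.

18.6 times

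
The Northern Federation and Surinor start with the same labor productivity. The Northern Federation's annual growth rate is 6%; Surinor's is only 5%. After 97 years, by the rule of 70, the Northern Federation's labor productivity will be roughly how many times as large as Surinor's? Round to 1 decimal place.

approximately 2.6 times

the Northern Federation pulls ahead at 1 pp per year, so the ratio doubles every 70/1 ≈ 70.00 years.
In 97 years that's 1.39 doublings: 2^1.39 ≈ 2.6.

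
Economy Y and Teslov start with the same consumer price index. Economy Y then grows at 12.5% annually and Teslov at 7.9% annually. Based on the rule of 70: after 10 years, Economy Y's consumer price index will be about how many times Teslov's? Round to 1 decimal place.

approximately 1.6 times

Rate gap = 12.5% − 7.9% = 4.6 points.
The ratio doubles every 70/4.6 ≈ 15.22 years.
10/15.22 ≈ 0.66 doublings → ratio ≈ 2^0.66 ≈ 1.6.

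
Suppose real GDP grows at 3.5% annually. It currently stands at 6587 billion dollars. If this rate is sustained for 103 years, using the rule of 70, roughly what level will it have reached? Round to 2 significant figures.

Doubling time ≈ 70/3.5 = 20.00 years.
103 years is 103/20.00 ≈ 5.15 doublings, a factor of 2^5.15 ≈ 35.51.
6587 × 35.51 ≈ 230000 billion dollars.

roughly 230000 billion dollars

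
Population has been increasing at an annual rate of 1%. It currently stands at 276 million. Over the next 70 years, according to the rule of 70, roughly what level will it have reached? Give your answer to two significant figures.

It doubles every 70/1 ≈ 70.00 years, so 70 years is 1.00 doublings.
2^1.00 ≈ 2.00; 276 × 2.00 ≈ 550 million.

approximately 550 million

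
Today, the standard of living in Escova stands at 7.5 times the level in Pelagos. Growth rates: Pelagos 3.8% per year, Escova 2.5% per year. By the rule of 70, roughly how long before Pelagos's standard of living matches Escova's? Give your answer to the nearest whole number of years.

The growth-rate gap is 3.8% − 2.5% = 1.3 percentage points.
So the ratio between them halves every 70/1.3 ≈ 53.85 years.
A 7.5 times gap takes log₂(7.5) ≈ 2.91 halvings to close: 2.91 × 53.85 ≈ 157 years.

around 157 years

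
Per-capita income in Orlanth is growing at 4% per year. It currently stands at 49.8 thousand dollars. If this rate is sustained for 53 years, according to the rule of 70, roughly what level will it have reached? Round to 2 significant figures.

It doubles every 70/4 ≈ 17.50 years, so 53 years is 3.03 doublings.
2^3.03 ≈ 8.17; 49.8 × 8.17 ≈ 410 thousand dollars.

410 thousand dollars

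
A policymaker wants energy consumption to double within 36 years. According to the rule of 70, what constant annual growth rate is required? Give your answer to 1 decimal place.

70 / 36 ≈ 1.94, so about 1.9% a year.

around 1.9% a year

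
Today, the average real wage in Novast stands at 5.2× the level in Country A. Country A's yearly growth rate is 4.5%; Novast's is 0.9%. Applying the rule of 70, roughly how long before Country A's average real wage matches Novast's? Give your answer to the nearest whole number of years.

approximately 46 years

Country A gains on Novast at 4.5% − 0.9% = 3.6 points a year.
At that relative rate the gap halves every 70/3.6 ≈ 19.44 years.
A 5.2× gap takes log₂(5.2) ≈ 2.38 halvings to close: 2.38 × 19.44 ≈ 46 years.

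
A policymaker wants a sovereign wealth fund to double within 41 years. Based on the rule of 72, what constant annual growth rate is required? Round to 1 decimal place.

about 1.8% annually

72 / 41 ≈ 1.76, so about 1.8% annually.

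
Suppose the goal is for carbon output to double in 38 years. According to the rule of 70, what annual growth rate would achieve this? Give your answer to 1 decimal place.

about 1.8% a year

70 / 38 ≈ 1.84, so about 1.8% a year.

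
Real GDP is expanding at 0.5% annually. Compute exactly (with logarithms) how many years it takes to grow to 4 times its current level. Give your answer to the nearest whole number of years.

t = ln(4) / ln(1 + 0.005) = 1.3863 / 0.004988 ≈ 277.93.
≈ 278 years.

278 years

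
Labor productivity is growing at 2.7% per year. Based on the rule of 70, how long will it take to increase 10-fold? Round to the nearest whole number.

Doubling time ≈ 70/2.7 = 25.93 years.
10× is log₂ 10 ≈ 3.32 doublings, so ≈ 3.32 × 25.93 = 86 years.

around 86 years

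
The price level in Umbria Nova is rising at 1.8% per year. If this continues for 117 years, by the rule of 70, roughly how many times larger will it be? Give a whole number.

70/1.8 ≈ 38.89 years per doubling.
117 years fits 3 doublings: 2^3 = 8.

roughly 8 times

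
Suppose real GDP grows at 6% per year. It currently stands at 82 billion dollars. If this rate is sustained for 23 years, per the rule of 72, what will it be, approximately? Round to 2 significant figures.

Doubling time ≈ 72/6 = 12.00 years.
23 years is 23/12.00 ≈ 1.92 doublings, a factor of 2^1.92 ≈ 3.78.
82 × 3.78 ≈ 310 billion dollars.

approximately 310 billion dollars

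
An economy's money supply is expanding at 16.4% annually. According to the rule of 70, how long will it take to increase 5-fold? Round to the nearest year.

One doubling takes 70/16.4 = 4.27 years.
Reaching 5× takes log₂(5) ≈ 2.32 doublings.
2.32 × 4.27 ≈ 10 years.

approximately 10 years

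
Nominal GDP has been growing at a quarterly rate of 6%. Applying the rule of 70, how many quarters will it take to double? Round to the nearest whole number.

At 6%, doubling takes about 70/6 = 11.67 quarters.

approximately 12 quarters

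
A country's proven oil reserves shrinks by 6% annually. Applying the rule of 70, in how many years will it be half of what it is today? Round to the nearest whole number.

about 12 years

Falling at 6%, it halves about every 70/6 = 11.67 years.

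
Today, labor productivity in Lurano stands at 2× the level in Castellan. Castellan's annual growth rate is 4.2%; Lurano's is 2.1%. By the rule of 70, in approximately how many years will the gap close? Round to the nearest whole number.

≈ 33 years

Castellan gains on Lurano at 4.2% − 2.1% = 2.1 points a year.
At that relative rate the gap halves every 70/2.1 ≈ 33.33 years.
A 2× gap closes after 1 halving: 1 × 33.33 ≈ 33 years.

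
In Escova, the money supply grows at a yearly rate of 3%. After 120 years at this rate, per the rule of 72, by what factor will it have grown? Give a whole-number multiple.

At 3% one doubling takes ≈ 24.00 years; 120 years is 5 of them, so ×32.

roughly 32 times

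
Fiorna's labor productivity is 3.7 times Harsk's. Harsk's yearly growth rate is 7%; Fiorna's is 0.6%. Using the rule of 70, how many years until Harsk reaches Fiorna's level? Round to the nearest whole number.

approximately 21 years

Harsk gains on Fiorna at 7% − 0.6% = 6.4 points a year.
At that relative rate the gap halves every 70/6.4 ≈ 10.94 years.
A 3.7 times gap takes log₂(3.7) ≈ 1.89 halvings to close: 1.89 × 10.94 ≈ 21 years.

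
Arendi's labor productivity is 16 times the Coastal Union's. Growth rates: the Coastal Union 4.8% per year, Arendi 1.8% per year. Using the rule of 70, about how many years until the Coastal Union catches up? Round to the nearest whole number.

What matters is the difference: 3 pp.
Rule of 70 on the gap: the ratio halves every 70/3 ≈ 23.33 years.
A 16 times gap closes after 4 halvings: 4 × 23.33 ≈ 93 years.

around 93 years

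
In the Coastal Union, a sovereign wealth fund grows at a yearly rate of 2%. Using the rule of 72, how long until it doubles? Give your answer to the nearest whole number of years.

At 2%, doubling takes about 72/2 = 36.00 years.

36 years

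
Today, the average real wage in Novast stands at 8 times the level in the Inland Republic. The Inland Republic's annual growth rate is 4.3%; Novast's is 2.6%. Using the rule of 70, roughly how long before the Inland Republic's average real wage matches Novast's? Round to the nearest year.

around 124 years

the Inland Republic gains on Novast at 4.3% − 2.6% = 1.7 points a year.
At that relative rate the gap halves every 70/1.7 ≈ 41.18 years.
An 8 times gap closes after 3 halvings: 3 × 41.18 ≈ 124 years.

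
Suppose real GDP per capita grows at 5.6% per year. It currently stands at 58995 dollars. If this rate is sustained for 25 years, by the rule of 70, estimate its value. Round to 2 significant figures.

around 240000 dollars

Doubling time ≈ 70/5.6 = 12.50 years.
25 years is 25/12.50 ≈ 2.00 doublings, a factor of 2^2.00 ≈ 4.00.
58995 × 4.00 ≈ 240000 dollars.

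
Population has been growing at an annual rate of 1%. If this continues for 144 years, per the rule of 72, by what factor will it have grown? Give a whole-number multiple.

≈ 4 times

72/1 ≈ 72.00 years per doubling.
144 years fits 2 doublings: 2^2 = 4.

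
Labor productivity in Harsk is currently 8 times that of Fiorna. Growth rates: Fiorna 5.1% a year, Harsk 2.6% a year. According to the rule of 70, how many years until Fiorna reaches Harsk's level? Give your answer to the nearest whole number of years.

≈ 84 years

The growth-rate gap is 5.1% − 2.6% = 2.5 percentage points.
So the ratio between them halves every 70/2.5 ≈ 28.00 years.
An 8 times gap closes after 3 halvings: 3 × 28.00 ≈ 84 years.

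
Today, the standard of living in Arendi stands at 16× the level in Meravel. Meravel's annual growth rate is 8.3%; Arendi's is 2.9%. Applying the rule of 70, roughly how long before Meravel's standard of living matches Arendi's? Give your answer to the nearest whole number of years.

about 52 years

Meravel gains on Arendi at 8.3% − 2.9% = 5.4 points a year.
At that relative rate the gap halves every 70/5.4 ≈ 12.96 years.
A 16× gap closes after 4 halvings: 4 × 12.96 ≈ 52 years.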